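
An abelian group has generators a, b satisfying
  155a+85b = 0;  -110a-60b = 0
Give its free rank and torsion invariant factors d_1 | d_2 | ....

Answer: M ≅ ℤ/5 ⊕ ℤ/10

Derivation:
rank_ℚ(R)=2; free=2−2=0
SNF(R) diag = [5, 10] → torsion [5, 10]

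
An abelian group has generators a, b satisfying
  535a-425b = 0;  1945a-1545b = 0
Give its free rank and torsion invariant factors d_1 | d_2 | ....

rank_ℚ(R)=2; free=2−2=0
SNF(R) diag = [5, 10] → torsion [5, 10]

Answer: M ≅ ℤ/5 ⊕ ℤ/10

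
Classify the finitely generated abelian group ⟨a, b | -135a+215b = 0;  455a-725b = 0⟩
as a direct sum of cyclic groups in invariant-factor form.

Answer: M ≅ ℤ/5 ⊕ ℤ/10

Derivation:
rank_ℚ(R)=2; free=2−2=0
SNF(R) diag = [5, 10] → torsion [5, 10]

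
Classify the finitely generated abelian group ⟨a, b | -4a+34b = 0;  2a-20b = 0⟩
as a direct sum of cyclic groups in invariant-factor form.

rank_ℚ(R)=2; free=2−2=0
SNF(R) diag = [2, 6] → torsion [2, 6]

Answer: M ≅ ℤ/2 ⊕ ℤ/6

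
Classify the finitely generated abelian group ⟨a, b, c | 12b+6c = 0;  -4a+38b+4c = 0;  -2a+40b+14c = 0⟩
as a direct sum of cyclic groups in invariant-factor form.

Answer: M ≅ ℤ/2 ⊕ ℤ/6 ⊕ ℤ/6

Derivation:
rank_ℚ(R)=3; free=3−3=0
SNF(R) diag = [2, 6, 6] → torsion [2, 6, 6]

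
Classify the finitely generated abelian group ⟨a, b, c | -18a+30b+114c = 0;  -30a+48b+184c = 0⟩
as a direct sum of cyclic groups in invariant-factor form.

rank_ℚ(R)=2; free=3−2=1
SNF(R) diag = [2, 6] → torsion [2, 6]

Answer: M ≅ ℤ^1 ⊕ ℤ/2 ⊕ ℤ/6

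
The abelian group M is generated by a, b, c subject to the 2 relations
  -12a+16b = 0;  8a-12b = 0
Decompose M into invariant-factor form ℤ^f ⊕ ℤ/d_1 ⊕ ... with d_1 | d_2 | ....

Answer: M ≅ ℤ^1 ⊕ ℤ/4 ⊕ ℤ/4

Derivation:
rank_ℚ(R)=2; free=3−2=1
SNF(R) diag = [4, 4] → torsion [4, 4]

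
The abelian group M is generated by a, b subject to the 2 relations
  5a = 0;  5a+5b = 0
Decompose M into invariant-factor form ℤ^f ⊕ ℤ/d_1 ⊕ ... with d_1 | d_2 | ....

rank_ℚ(R)=2; free=2−2=0
SNF(R) diag = [5, 5] → torsion [5, 5]

Answer: M ≅ ℤ/5 ⊕ ℤ/5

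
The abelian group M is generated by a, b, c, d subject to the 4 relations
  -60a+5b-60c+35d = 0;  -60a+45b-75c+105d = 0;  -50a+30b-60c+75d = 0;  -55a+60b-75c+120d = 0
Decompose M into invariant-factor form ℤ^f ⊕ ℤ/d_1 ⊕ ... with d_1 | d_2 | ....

Answer: M ≅ ℤ/5 ⊕ ℤ/5 ⊕ ℤ/15 ⊕ ℤ/15

Derivation:
rank_ℚ(R)=4; free=4−4=0
SNF(R) diag = [5, 5, 15, 15] → torsion [5, 5, 15, 15]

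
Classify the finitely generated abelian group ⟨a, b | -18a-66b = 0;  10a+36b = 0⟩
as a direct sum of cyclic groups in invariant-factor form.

rank_ℚ(R)=2; free=2−2=0
SNF(R) diag = [2, 6] → torsion [2, 6]

Answer: M ≅ ℤ/2 ⊕ ℤ/6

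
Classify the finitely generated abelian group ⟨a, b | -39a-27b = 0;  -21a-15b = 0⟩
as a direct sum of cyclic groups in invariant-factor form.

rank_ℚ(R)=2; free=2−2=0
SNF(R) diag = [3, 6] → torsion [3, 6]

Answer: M ≅ ℤ/3 ⊕ ℤ/6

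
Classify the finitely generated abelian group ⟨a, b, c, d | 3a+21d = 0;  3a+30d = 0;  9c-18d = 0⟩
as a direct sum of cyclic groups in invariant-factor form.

rank_ℚ(R)=3; free=4−3=1
SNF(R) diag = [3, 9, 9] → torsion [3, 9, 9]

Answer: M ≅ ℤ^1 ⊕ ℤ/3 ⊕ ℤ/9 ⊕ ℤ/9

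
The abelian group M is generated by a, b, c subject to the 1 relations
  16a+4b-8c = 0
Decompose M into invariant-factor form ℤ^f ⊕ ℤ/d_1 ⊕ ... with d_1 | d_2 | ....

Answer: M ≅ ℤ^2 ⊕ ℤ/4

Derivation:
rank_ℚ(R)=1; free=3−1=2
SNF(R) diag = [4] → torsion [4]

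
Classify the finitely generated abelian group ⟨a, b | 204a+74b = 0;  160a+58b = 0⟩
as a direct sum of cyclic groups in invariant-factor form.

Answer: M ≅ ℤ/2 ⊕ ℤ/4

Derivation:
rank_ℚ(R)=2; free=2−2=0
SNF(R) diag = [2, 4] → torsion [2, 4]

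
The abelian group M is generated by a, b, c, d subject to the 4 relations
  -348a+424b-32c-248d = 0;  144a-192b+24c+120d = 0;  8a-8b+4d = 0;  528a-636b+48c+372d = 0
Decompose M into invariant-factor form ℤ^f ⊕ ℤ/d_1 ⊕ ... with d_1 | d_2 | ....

rank_ℚ(R)=4; free=4−4=0
SNF(R) diag = [4, 4, 12, 24] → torsion [4, 4, 12, 24]

Answer: M ≅ ℤ/4 ⊕ ℤ/4 ⊕ ℤ/12 ⊕ ℤ/24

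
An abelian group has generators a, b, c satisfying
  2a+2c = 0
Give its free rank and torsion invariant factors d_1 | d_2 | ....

Answer: M ≅ ℤ^2 ⊕ ℤ/2

Derivation:
rank_ℚ(R)=1; free=3−1=2
SNF(R) diag = [2] → torsion [2]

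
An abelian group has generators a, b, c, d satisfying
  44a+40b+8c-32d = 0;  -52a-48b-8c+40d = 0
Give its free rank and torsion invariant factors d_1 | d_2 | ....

Answer: M ≅ ℤ^2 ⊕ ℤ/4 ⊕ ℤ/8

Derivation:
rank_ℚ(R)=2; free=4−2=2
SNF(R) diag = [4, 8] → torsion [4, 8]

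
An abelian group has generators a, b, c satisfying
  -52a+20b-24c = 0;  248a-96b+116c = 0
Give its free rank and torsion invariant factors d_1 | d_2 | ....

Answer: M ≅ ℤ^1 ⊕ ℤ/4 ⊕ ℤ/4

Derivation:
rank_ℚ(R)=2; free=3−2=1
SNF(R) diag = [4, 4] → torsion [4, 4]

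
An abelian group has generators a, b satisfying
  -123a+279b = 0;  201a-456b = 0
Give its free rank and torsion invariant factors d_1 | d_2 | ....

Answer: M ≅ ℤ/3 ⊕ ℤ/3

Derivation:
rank_ℚ(R)=2; free=2−2=0
SNF(R) diag = [3, 3] → torsion [3, 3]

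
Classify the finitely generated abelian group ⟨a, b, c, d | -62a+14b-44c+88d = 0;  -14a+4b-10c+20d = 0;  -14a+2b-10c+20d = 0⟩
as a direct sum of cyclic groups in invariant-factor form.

Answer: M ≅ ℤ^1 ⊕ ℤ/2 ⊕ ℤ/2 ⊕ ℤ/2

Derivation:
rank_ℚ(R)=3; free=4−3=1
SNF(R) diag = [2, 2, 2] → torsion [2, 2, 2]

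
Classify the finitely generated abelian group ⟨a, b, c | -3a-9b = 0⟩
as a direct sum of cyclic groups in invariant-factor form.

rank_ℚ(R)=1; free=3−1=2
SNF(R) diag = [3] → torsion [3]

Answer: M ≅ ℤ^2 ⊕ ℤ/3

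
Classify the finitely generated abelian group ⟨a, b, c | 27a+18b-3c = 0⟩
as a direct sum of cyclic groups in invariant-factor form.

Answer: M ≅ ℤ^2 ⊕ ℤ/3

Derivation:
rank_ℚ(R)=1; free=3−1=2
SNF(R) diag = [3] → torsion [3]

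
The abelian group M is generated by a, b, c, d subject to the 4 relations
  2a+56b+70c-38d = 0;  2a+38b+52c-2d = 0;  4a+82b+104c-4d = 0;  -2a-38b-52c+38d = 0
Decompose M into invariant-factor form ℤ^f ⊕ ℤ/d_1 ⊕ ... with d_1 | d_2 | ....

Answer: M ≅ ℤ/2 ⊕ ℤ/6 ⊕ ℤ/18 ⊕ ℤ/36

Derivation:
rank_ℚ(R)=4; free=4−4=0
SNF(R) diag = [2, 6, 18, 36] → torsion [2, 6, 18, 36]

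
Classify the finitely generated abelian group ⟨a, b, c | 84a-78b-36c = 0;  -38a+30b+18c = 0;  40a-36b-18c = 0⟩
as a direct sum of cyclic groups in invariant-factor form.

rank_ℚ(R)=3; free=3−3=0
SNF(R) diag = [2, 6, 18] → torsion [2, 6, 18]

Answer: M ≅ ℤ/2 ⊕ ℤ/6 ⊕ ℤ/18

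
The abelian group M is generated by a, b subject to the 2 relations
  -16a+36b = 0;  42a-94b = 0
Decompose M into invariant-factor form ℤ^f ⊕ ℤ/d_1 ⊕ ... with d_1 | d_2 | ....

rank_ℚ(R)=2; free=2−2=0
SNF(R) diag = [2, 4] → torsion [2, 4]

Answer: M ≅ ℤ/2 ⊕ ℤ/4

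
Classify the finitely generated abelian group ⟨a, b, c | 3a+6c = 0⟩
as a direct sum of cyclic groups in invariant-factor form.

rank_ℚ(R)=1; free=3−1=2
SNF(R) diag = [3] → torsion [3]

Answer: M ≅ ℤ^2 ⊕ ℤ/3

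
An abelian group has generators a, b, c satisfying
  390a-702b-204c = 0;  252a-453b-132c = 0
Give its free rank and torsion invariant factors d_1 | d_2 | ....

Answer: M ≅ ℤ^1 ⊕ ℤ/3 ⊕ ℤ/6

Derivation:
rank_ℚ(R)=2; free=3−2=1
SNF(R) diag = [3, 6] → torsion [3, 6]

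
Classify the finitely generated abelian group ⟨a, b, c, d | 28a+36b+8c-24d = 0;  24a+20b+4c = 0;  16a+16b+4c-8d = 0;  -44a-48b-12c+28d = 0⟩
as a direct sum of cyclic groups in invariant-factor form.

rank_ℚ(R)=4; free=4−4=0
SNF(R) diag = [4, 4, 4, 4] → torsion [4, 4, 4, 4]

Answer: M ≅ ℤ/4 ⊕ ℤ/4 ⊕ ℤ/4 ⊕ ℤ/4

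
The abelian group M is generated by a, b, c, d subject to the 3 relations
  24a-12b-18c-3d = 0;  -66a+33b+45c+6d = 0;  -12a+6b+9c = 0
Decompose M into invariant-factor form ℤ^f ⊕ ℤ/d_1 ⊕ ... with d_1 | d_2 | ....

Answer: M ≅ ℤ^1 ⊕ ℤ/3 ⊕ ℤ/3 ⊕ ℤ/9

Derivation:
rank_ℚ(R)=3; free=4−3=1
SNF(R) diag = [3, 3, 9] → torsion [3, 3, 9]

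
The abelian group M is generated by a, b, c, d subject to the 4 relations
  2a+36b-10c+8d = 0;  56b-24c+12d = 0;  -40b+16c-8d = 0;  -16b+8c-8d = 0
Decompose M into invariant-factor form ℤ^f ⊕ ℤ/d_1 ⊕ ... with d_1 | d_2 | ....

Answer: M ≅ ℤ/2 ⊕ ℤ/4 ⊕ ℤ/8 ⊕ ℤ/8

Derivation:
rank_ℚ(R)=4; free=4−4=0
SNF(R) diag = [2, 4, 8, 8] → torsion [2, 4, 8, 8]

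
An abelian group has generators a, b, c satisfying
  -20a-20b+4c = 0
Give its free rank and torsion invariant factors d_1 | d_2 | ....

rank_ℚ(R)=1; free=3−1=2
SNF(R) diag = [4] → torsion [4]

Answer: M ≅ ℤ^2 ⊕ ℤ/4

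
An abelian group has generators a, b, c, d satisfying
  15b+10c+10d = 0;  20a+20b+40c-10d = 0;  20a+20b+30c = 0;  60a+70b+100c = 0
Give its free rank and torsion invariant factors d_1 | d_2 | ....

Answer: M ≅ ℤ/5 ⊕ ℤ/10 ⊕ ℤ/10 ⊕ ℤ/20

Derivation:
rank_ℚ(R)=4; free=4−4=0
SNF(R) diag = [5, 10, 10, 20] → torsion [5, 10, 10, 20]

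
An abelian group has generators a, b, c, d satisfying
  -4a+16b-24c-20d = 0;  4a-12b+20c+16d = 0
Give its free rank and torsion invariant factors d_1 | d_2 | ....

Answer: M ≅ ℤ^2 ⊕ ℤ/4 ⊕ ℤ/4

Derivation:
rank_ℚ(R)=2; free=4−2=2
SNF(R) diag = [4, 4] → torsion [4, 4]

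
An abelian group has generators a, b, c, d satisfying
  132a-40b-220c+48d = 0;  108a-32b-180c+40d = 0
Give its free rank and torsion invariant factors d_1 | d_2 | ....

rank_ℚ(R)=2; free=4−2=2
SNF(R) diag = [4, 8] → torsion [4, 8]

Answer: M ≅ ℤ^2 ⊕ ℤ/4 ⊕ ℤ/8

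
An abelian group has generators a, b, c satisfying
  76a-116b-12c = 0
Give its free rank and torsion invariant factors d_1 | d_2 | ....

rank_ℚ(R)=1; free=3−1=2
SNF(R) diag = [4] → torsion [4]

Answer: M ≅ ℤ^2 ⊕ ℤ/4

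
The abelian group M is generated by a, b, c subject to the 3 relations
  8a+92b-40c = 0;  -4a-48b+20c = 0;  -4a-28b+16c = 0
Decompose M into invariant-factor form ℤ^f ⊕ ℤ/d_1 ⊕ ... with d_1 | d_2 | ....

Answer: M ≅ ℤ/4 ⊕ ℤ/4 ⊕ ℤ/4

Derivation:
rank_ℚ(R)=3; free=3−3=0
SNF(R) diag = [4, 4, 4] → torsion [4, 4, 4]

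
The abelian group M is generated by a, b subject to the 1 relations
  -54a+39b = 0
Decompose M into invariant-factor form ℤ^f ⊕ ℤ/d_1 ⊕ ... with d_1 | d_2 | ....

Answer: M ≅ ℤ^1 ⊕ ℤ/3

Derivation:
rank_ℚ(R)=1; free=2−1=1
SNF(R) diag = [3] → torsion [3]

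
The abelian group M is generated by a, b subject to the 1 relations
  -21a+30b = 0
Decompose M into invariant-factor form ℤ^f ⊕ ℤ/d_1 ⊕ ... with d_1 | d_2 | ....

rank_ℚ(R)=1; free=2−1=1
SNF(R) diag = [3] → torsion [3]

Answer: M ≅ ℤ^1 ⊕ ℤ/3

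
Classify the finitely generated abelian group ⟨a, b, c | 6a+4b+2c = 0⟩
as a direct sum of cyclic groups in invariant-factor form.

Answer: M ≅ ℤ^2 ⊕ ℤ/2

Derivation:
rank_ℚ(R)=1; free=3−1=2
SNF(R) diag = [2] → torsion [2]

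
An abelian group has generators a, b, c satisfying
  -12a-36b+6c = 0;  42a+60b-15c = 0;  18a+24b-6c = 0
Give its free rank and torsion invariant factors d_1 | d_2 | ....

rank_ℚ(R)=3; free=3−3=0
SNF(R) diag = [3, 6, 12] → torsion [3, 6, 12]

Answer: M ≅ ℤ/3 ⊕ ℤ/6 ⊕ ℤ/12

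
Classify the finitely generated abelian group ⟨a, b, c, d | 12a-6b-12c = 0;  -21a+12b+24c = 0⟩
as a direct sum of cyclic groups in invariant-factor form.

rank_ℚ(R)=2; free=4−2=2
SNF(R) diag = [3, 6] → torsion [3, 6]

Answer: M ≅ ℤ^2 ⊕ ℤ/3 ⊕ ℤ/6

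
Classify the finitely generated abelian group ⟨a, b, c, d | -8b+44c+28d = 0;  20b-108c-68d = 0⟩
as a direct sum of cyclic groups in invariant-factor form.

Answer: M ≅ ℤ^2 ⊕ ℤ/4 ⊕ ℤ/4

Derivation:
rank_ℚ(R)=2; free=4−2=2
SNF(R) diag = [4, 4] → torsion [4, 4]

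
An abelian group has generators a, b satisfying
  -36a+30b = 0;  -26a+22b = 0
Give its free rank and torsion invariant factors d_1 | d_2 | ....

Answer: M ≅ ℤ/2 ⊕ ℤ/6

Derivation:
rank_ℚ(R)=2; free=2−2=0
SNF(R) diag = [2, 6] → torsion [2, 6]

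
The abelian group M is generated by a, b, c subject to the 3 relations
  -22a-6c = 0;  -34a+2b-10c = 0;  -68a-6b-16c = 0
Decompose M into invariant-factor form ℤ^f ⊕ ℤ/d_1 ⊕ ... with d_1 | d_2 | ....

rank_ℚ(R)=3; free=3−3=0
SNF(R) diag = [2, 2, 4] → torsion [2, 2, 4]

Answer: M ≅ ℤ/2 ⊕ ℤ/2 ⊕ ℤ/4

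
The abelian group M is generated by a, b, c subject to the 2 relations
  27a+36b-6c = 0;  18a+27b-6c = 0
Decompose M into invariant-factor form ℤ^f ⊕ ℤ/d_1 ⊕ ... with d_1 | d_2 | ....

rank_ℚ(R)=2; free=3−2=1
SNF(R) diag = [3, 9] → torsion [3, 9]

Answer: M ≅ ℤ^1 ⊕ ℤ/3 ⊕ ℤ/9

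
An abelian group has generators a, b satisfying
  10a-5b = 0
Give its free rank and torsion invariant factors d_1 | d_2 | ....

Answer: M ≅ ℤ^1 ⊕ ℤ/5

Derivation:
rank_ℚ(R)=1; free=2−1=1
SNF(R) diag = [5] → torsion [5]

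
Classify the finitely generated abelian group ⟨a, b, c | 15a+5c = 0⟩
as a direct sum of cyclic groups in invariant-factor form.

rank_ℚ(R)=1; free=3−1=2
SNF(R) diag = [5] → torsion [5]

Answer: M ≅ ℤ^2 ⊕ ℤ/5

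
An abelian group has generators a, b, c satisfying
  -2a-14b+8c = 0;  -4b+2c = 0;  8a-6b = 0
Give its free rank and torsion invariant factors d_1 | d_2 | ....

rank_ℚ(R)=3; free=3−3=0
SNF(R) diag = [2, 2, 2] → torsion [2, 2, 2]

Answer: M ≅ ℤ/2 ⊕ ℤ/2 ⊕ ℤ/2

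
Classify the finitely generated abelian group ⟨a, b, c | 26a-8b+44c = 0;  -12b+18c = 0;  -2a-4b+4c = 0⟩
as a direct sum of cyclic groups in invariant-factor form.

Answer: M ≅ ℤ/2 ⊕ ℤ/6 ⊕ ℤ/12

Derivation:
rank_ℚ(R)=3; free=3−3=0
SNF(R) diag = [2, 6, 12] → torsion [2, 6, 12]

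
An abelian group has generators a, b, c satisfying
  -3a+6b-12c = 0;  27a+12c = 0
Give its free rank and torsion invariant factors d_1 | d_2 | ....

rank_ℚ(R)=2; free=3−2=1
SNF(R) diag = [3, 6] → torsion [3, 6]

Answer: M ≅ ℤ^1 ⊕ ℤ/3 ⊕ ℤ/6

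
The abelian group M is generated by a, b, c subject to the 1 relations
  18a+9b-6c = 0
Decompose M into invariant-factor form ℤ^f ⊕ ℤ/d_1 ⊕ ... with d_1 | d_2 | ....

Answer: M ≅ ℤ^2 ⊕ ℤ/3

Derivation:
rank_ℚ(R)=1; free=3−1=2
SNF(R) diag = [3] → torsion [3]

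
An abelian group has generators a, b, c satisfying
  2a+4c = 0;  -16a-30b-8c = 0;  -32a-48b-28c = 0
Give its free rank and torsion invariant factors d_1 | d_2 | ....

rank_ℚ(R)=3; free=3−3=0
SNF(R) diag = [2, 6, 12] → torsion [2, 6, 12]

Answer: M ≅ ℤ/2 ⊕ ℤ/6 ⊕ ℤ/12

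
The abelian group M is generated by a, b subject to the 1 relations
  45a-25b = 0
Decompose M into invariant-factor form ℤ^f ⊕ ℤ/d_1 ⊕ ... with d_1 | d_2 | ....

rank_ℚ(R)=1; free=2−1=1
SNF(R) diag = [5] → torsion [5]

Answer: M ≅ ℤ^1 ⊕ ℤ/5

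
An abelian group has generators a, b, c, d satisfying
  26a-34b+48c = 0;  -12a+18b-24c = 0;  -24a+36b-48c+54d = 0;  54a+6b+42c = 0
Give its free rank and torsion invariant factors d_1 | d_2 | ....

Answer: M ≅ ℤ/2 ⊕ ℤ/6 ⊕ ℤ/18 ⊕ ℤ/54

Derivation:
rank_ℚ(R)=4; free=4−4=0
SNF(R) diag = [2, 6, 18, 54] → torsion [2, 6, 18, 54]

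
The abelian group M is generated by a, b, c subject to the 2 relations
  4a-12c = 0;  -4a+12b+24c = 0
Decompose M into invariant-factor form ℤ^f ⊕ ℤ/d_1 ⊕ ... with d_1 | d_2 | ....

rank_ℚ(R)=2; free=3−2=1
SNF(R) diag = [4, 12] → torsion [4, 12]

Answer: M ≅ ℤ^1 ⊕ ℤ/4 ⊕ ℤ/12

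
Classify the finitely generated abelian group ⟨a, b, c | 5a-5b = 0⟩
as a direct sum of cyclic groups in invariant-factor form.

Answer: M ≅ ℤ^2 ⊕ ℤ/5

Derivation:
rank_ℚ(R)=1; free=3−1=2
SNF(R) diag = [5] → torsion [5]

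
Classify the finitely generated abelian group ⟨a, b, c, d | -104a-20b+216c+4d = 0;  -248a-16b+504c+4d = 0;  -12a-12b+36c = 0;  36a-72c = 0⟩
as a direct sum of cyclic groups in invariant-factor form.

Answer: M ≅ ℤ/4 ⊕ ℤ/4 ⊕ ℤ/12 ⊕ ℤ/36

Derivation:
rank_ℚ(R)=4; free=4−4=0
SNF(R) diag = [4, 4, 12, 36] → torsion [4, 4, 12, 36]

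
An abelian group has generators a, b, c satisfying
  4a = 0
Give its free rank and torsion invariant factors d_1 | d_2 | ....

Answer: M ≅ ℤ^2 ⊕ ℤ/4

Derivation:
rank_ℚ(R)=1; free=3−1=2
SNF(R) diag = [4] → torsion [4]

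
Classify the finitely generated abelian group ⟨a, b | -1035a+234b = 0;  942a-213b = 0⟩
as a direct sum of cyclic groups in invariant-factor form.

Answer: M ≅ ℤ/3 ⊕ ℤ/9

Derivation:
rank_ℚ(R)=2; free=2−2=0
SNF(R) diag = [3, 9] → torsion [3, 9]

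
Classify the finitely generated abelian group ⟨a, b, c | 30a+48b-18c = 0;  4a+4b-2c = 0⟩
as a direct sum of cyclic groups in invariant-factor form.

Answer: M ≅ ℤ^1 ⊕ ℤ/2 ⊕ ℤ/6

Derivation:
rank_ℚ(R)=2; free=3−2=1
SNF(R) diag = [2, 6] → torsion [2, 6]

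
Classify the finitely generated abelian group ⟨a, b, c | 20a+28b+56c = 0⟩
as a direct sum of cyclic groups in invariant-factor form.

rank_ℚ(R)=1; free=3−1=2
SNF(R) diag = [4] → torsion [4]

Answer: M ≅ ℤ^2 ⊕ ℤ/4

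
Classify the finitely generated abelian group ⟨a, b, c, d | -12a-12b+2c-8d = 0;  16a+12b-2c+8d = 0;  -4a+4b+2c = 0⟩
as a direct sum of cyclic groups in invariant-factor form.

Answer: M ≅ ℤ^1 ⊕ ℤ/2 ⊕ ℤ/4 ⊕ ℤ/8

Derivation:
rank_ℚ(R)=3; free=4−3=1
SNF(R) diag = [2, 4, 8] → torsion [2, 4, 8]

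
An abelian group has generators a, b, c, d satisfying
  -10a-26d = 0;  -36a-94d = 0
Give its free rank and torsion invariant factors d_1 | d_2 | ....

Answer: M ≅ ℤ^2 ⊕ ℤ/2 ⊕ ℤ/2

Derivation:
rank_ℚ(R)=2; free=4−2=2
SNF(R) diag = [2, 2] → torsion [2, 2]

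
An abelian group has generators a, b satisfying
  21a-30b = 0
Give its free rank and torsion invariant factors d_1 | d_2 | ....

rank_ℚ(R)=1; free=2−1=1
SNF(R) diag = [3] → torsion [3]

Answer: M ≅ ℤ^1 ⊕ ℤ/3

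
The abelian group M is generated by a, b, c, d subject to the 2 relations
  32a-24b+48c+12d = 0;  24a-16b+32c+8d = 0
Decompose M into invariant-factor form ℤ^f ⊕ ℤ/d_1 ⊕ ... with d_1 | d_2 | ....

rank_ℚ(R)=2; free=4−2=2
SNF(R) diag = [4, 8] → torsion [4, 8]

Answer: M ≅ ℤ^2 ⊕ ℤ/4 ⊕ ℤ/8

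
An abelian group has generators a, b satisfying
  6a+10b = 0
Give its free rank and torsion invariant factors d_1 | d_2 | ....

rank_ℚ(R)=1; free=2−1=1
SNF(R) diag = [2] → torsion [2]

Answer: M ≅ ℤ^1 ⊕ ℤ/2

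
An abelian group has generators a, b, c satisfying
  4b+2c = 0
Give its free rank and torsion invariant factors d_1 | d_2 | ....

rank_ℚ(R)=1; free=3−1=2
SNF(R) diag = [2] → torsion [2]

Answer: M ≅ ℤ^2 ⊕ ℤ/2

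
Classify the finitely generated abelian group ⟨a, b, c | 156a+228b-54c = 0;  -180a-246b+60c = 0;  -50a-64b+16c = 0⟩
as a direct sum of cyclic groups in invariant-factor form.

Answer: M ≅ ℤ/2 ⊕ ℤ/6 ⊕ ℤ/18

Derivation:
rank_ℚ(R)=3; free=3−3=0
SNF(R) diag = [2, 6, 18] → torsion [2, 6, 18]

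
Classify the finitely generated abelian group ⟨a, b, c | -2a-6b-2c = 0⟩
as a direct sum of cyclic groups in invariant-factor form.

Answer: M ≅ ℤ^2 ⊕ ℤ/2

Derivation:
rank_ℚ(R)=1; free=3−1=2
SNF(R) diag = [2] → torsion [2]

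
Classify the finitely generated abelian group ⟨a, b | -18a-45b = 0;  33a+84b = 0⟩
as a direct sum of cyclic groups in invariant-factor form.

rank_ℚ(R)=2; free=2−2=0
SNF(R) diag = [3, 9] → torsion [3, 9]

Answer: M ≅ ℤ/3 ⊕ ℤ/9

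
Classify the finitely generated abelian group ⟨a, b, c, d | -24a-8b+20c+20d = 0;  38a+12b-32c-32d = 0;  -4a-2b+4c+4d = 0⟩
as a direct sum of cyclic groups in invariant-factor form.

rank_ℚ(R)=3; free=4−3=1
SNF(R) diag = [2, 2, 4] → torsion [2, 2, 4]

Answer: M ≅ ℤ^1 ⊕ ℤ/2 ⊕ ℤ/2 ⊕ ℤ/4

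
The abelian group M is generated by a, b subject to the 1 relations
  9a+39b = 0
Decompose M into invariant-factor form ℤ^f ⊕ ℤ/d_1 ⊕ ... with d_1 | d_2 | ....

Answer: M ≅ ℤ^1 ⊕ ℤ/3

Derivation:
rank_ℚ(R)=1; free=2−1=1
SNF(R) diag = [3] → torsion [3]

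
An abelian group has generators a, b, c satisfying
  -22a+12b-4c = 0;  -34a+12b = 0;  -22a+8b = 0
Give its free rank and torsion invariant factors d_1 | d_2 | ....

rank_ℚ(R)=3; free=3−3=0
SNF(R) diag = [2, 4, 4] → torsion [2, 4, 4]

Answer: M ≅ ℤ/2 ⊕ ℤ/4 ⊕ ℤ/4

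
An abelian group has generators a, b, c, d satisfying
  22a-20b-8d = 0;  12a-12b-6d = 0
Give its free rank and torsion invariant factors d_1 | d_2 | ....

Answer: M ≅ ℤ^2 ⊕ ℤ/2 ⊕ ℤ/6

Derivation:
rank_ℚ(R)=2; free=4−2=2
SNF(R) diag = [2, 6] → torsion [2, 6]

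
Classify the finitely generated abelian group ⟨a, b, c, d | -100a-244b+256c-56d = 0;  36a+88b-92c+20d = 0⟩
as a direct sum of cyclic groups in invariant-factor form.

rank_ℚ(R)=2; free=4−2=2
SNF(R) diag = [4, 4] → torsion [4, 4]

Answer: M ≅ ℤ^2 ⊕ ℤ/4 ⊕ ℤ/4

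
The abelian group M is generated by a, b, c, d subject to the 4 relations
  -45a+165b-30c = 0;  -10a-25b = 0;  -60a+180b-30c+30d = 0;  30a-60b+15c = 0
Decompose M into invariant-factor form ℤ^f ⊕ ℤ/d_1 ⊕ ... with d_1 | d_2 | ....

Answer: M ≅ ℤ/5 ⊕ ℤ/15 ⊕ ℤ/15 ⊕ ℤ/30

Derivation:
rank_ℚ(R)=4; free=4−4=0
SNF(R) diag = [5, 15, 15, 30] → torsion [5, 15, 15, 30]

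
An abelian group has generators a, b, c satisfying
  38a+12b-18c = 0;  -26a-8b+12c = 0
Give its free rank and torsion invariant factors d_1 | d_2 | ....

rank_ℚ(R)=2; free=3−2=1
SNF(R) diag = [2, 2] → torsion [2, 2]

Answer: M ≅ ℤ^1 ⊕ ℤ/2 ⊕ ℤ/2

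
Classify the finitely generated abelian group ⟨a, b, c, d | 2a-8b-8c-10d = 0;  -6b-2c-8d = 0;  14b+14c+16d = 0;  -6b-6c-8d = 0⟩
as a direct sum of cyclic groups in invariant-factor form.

Answer: M ≅ ℤ/2 ⊕ ℤ/2 ⊕ ℤ/4 ⊕ ℤ/8

Derivation:
rank_ℚ(R)=4; free=4−4=0
SNF(R) diag = [2, 2, 4, 8] → torsion [2, 2, 4, 8]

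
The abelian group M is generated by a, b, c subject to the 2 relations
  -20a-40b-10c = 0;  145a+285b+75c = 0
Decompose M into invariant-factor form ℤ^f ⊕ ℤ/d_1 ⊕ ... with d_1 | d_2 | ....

rank_ℚ(R)=2; free=3−2=1
SNF(R) diag = [5, 10] → torsion [5, 10]

Answer: M ≅ ℤ^1 ⊕ ℤ/5 ⊕ ℤ/10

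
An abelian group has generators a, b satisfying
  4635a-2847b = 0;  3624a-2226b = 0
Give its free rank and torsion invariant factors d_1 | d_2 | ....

rank_ℚ(R)=2; free=2−2=0
SNF(R) diag = [3, 6] → torsion [3, 6]

Answer: M ≅ ℤ/3 ⊕ ℤ/6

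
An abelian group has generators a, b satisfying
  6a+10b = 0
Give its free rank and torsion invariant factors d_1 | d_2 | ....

Answer: M ≅ ℤ^1 ⊕ ℤ/2

Derivation:
rank_ℚ(R)=1; free=2−1=1
SNF(R) diag = [2] → torsion [2]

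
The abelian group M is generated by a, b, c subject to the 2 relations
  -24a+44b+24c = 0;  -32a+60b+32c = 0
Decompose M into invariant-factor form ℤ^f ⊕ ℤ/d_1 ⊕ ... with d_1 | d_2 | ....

Answer: M ≅ ℤ^1 ⊕ ℤ/4 ⊕ ℤ/8

Derivation:
rank_ℚ(R)=2; free=3−2=1
SNF(R) diag = [4, 8] → torsion [4, 8]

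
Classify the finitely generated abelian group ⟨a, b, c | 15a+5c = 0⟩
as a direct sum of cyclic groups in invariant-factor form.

Answer: M ≅ ℤ^2 ⊕ ℤ/5

Derivation:
rank_ℚ(R)=1; free=3−1=2
SNF(R) diag = [5] → torsion [5]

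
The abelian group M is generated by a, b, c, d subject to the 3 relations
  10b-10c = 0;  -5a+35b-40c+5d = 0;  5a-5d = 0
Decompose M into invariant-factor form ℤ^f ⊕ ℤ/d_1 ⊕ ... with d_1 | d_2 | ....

Answer: M ≅ ℤ^1 ⊕ ℤ/5 ⊕ ℤ/5 ⊕ ℤ/10

Derivation:
rank_ℚ(R)=3; free=4−3=1
SNF(R) diag = [5, 5, 10] → torsion [5, 5, 10]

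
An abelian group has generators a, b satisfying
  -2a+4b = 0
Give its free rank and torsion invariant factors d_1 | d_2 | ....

Answer: M ≅ ℤ^1 ⊕ ℤ/2

Derivation:
rank_ℚ(R)=1; free=2−1=1
SNF(R) diag = [2] → torsion [2]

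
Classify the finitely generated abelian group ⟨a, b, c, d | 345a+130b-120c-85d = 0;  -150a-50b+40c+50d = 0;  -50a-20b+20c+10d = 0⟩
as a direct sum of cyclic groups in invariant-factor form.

rank_ℚ(R)=3; free=4−3=1
SNF(R) diag = [5, 10, 20] → torsion [5, 10, 20]

Answer: M ≅ ℤ^1 ⊕ ℤ/5 ⊕ ℤ/10 ⊕ ℤ/20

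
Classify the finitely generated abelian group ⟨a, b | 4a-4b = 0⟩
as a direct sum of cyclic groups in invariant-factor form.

rank_ℚ(R)=1; free=2−1=1
SNF(R) diag = [4] → torsion [4]

Answer: M ≅ ℤ^1 ⊕ ℤ/4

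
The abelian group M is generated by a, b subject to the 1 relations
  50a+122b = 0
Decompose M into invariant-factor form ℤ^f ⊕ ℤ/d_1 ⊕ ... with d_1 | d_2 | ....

Answer: M ≅ ℤ^1 ⊕ ℤ/2

Derivation:
rank_ℚ(R)=1; free=2−1=1
SNF(R) diag = [2] → torsion [2]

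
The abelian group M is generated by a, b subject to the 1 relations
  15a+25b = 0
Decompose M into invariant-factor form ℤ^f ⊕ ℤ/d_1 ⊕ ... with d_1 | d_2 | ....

rank_ℚ(R)=1; free=2−1=1
SNF(R) diag = [5] → torsion [5]

Answer: M ≅ ℤ^1 ⊕ ℤ/5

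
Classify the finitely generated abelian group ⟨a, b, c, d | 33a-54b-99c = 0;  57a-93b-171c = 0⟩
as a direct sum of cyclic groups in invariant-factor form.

Answer: M ≅ ℤ^2 ⊕ ℤ/3 ⊕ ℤ/3

Derivation:
rank_ℚ(R)=2; free=4−2=2
SNF(R) diag = [3, 3] → torsion [3, 3]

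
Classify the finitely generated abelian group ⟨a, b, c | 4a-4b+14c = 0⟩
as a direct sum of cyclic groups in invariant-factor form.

Answer: M ≅ ℤ^2 ⊕ ℤ/2

Derivation:
rank_ℚ(R)=1; free=3−1=2
SNF(R) diag = [2] → torsion [2]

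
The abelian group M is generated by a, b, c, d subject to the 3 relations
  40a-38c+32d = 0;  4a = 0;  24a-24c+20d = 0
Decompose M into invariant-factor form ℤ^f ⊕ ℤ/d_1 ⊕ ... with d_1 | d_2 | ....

Answer: M ≅ ℤ^1 ⊕ ℤ/2 ⊕ ℤ/4 ⊕ ℤ/4

Derivation:
rank_ℚ(R)=3; free=4−3=1
SNF(R) diag = [2, 4, 4] → torsion [2, 4, 4]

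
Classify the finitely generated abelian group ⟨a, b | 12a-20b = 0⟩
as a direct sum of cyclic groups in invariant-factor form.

rank_ℚ(R)=1; free=2−1=1
SNF(R) diag = [4] → torsion [4]

Answer: M ≅ ℤ^1 ⊕ ℤ/4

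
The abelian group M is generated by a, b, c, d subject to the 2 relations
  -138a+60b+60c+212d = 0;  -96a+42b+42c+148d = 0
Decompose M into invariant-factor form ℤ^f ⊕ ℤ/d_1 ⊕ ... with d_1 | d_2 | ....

rank_ℚ(R)=2; free=4−2=2
SNF(R) diag = [2, 6] → torsion [2, 6]

Answer: M ≅ ℤ^2 ⊕ ℤ/2 ⊕ ℤ/6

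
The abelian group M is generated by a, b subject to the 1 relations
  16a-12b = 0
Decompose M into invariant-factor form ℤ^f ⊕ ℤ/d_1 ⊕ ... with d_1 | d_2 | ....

rank_ℚ(R)=1; free=2−1=1
SNF(R) diag = [4] → torsion [4]

Answer: M ≅ ℤ^1 ⊕ ℤ/4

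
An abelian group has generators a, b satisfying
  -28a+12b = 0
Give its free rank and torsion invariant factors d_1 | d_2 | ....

rank_ℚ(R)=1; free=2−1=1
SNF(R) diag = [4] → torsion [4]

Answer: M ≅ ℤ^1 ⊕ ℤ/4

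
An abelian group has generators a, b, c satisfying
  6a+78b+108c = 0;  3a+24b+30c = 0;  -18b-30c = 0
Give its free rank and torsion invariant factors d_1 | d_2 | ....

Answer: M ≅ ℤ/3 ⊕ ℤ/6 ⊕ ℤ/6

Derivation:
rank_ℚ(R)=3; free=3−3=0
SNF(R) diag = [3, 6, 6] → torsion [3, 6, 6]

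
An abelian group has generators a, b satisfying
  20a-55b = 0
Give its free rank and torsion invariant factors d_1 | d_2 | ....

Answer: M ≅ ℤ^1 ⊕ ℤ/5

Derivation:
rank_ℚ(R)=1; free=2−1=1
SNF(R) diag = [5] → torsion [5]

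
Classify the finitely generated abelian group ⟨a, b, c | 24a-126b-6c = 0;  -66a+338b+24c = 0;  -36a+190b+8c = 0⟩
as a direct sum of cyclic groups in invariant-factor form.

rank_ℚ(R)=3; free=3−3=0
SNF(R) diag = [2, 2, 6] → torsion [2, 2, 6]

Answer: M ≅ ℤ/2 ⊕ ℤ/2 ⊕ ℤ/6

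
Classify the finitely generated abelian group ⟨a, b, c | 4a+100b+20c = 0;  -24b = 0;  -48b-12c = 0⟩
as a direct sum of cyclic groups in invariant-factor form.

Answer: M ≅ ℤ/4 ⊕ ℤ/12 ⊕ ℤ/24

Derivation:
rank_ℚ(R)=3; free=3−3=0
SNF(R) diag = [4, 12, 24] → torsion [4, 12, 24]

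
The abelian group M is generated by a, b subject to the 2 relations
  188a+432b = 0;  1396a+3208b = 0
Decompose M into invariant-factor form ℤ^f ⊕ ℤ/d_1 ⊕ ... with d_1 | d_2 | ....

rank_ℚ(R)=2; free=2−2=0
SNF(R) diag = [4, 8] → torsion [4, 8]

Answer: M ≅ ℤ/4 ⊕ ℤ/8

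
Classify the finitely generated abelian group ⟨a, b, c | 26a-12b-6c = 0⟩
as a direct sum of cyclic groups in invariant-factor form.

rank_ℚ(R)=1; free=3−1=2
SNF(R) diag = [2] → torsion [2]

Answer: M ≅ ℤ^2 ⊕ ℤ/2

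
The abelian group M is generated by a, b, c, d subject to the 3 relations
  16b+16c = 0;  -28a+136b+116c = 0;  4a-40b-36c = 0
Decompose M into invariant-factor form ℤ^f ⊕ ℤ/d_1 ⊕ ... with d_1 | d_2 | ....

rank_ℚ(R)=3; free=4−3=1
SNF(R) diag = [4, 8, 16] → torsion [4, 8, 16]

Answer: M ≅ ℤ^1 ⊕ ℤ/4 ⊕ ℤ/8 ⊕ ℤ/16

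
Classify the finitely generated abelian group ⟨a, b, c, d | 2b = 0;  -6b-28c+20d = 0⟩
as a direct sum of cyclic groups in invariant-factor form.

Answer: M ≅ ℤ^2 ⊕ ℤ/2 ⊕ ℤ/4

Derivation:
rank_ℚ(R)=2; free=4−2=2
SNF(R) diag = [2, 4] → torsion [2, 4]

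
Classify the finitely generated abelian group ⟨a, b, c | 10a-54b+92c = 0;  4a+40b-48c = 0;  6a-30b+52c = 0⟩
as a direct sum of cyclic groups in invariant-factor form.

rank_ℚ(R)=3; free=3−3=0
SNF(R) diag = [2, 4, 8] → torsion [2, 4, 8]

Answer: M ≅ ℤ/2 ⊕ ℤ/4 ⊕ ℤ/8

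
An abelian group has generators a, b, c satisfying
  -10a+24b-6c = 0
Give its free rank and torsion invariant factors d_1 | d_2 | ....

rank_ℚ(R)=1; free=3−1=2
SNF(R) diag = [2] → torsion [2]

Answer: M ≅ ℤ^2 ⊕ ℤ/2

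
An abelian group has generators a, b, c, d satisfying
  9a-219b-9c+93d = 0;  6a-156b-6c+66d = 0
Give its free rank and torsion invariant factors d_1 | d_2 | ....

Answer: M ≅ ℤ^2 ⊕ ℤ/3 ⊕ ℤ/6

Derivation:
rank_ℚ(R)=2; free=4−2=2
SNF(R) diag = [3, 6] → torsion [3, 6]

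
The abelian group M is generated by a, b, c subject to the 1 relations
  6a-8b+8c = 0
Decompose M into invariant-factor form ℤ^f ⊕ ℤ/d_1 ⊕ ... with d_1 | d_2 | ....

rank_ℚ(R)=1; free=3−1=2
SNF(R) diag = [2] → torsion [2]

Answer: M ≅ ℤ^2 ⊕ ℤ/2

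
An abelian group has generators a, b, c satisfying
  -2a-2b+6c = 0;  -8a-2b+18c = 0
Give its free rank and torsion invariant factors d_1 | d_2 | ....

rank_ℚ(R)=2; free=3−2=1
SNF(R) diag = [2, 6] → torsion [2, 6]

Answer: M ≅ ℤ^1 ⊕ ℤ/2 ⊕ ℤ/6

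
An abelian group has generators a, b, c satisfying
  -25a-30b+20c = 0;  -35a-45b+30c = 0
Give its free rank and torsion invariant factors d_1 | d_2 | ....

rank_ℚ(R)=2; free=3−2=1
SNF(R) diag = [5, 5] → torsion [5, 5]

Answer: M ≅ ℤ^1 ⊕ ℤ/5 ⊕ ℤ/5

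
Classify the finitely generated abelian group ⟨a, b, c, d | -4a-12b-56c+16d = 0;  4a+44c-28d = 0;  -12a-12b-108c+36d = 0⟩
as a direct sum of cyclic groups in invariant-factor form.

rank_ℚ(R)=3; free=4−3=1
SNF(R) diag = [4, 12, 36] → torsion [4, 12, 36]

Answer: M ≅ ℤ^1 ⊕ ℤ/4 ⊕ ℤ/12 ⊕ ℤ/36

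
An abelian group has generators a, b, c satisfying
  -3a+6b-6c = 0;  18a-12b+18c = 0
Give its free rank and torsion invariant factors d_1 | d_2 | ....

rank_ℚ(R)=2; free=3−2=1
SNF(R) diag = [3, 6] → torsion [3, 6]

Answer: M ≅ ℤ^1 ⊕ ℤ/3 ⊕ ℤ/6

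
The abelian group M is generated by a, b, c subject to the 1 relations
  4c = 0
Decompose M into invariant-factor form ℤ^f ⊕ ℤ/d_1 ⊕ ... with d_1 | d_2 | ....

Answer: M ≅ ℤ^2 ⊕ ℤ/4

Derivation:
rank_ℚ(R)=1; free=3−1=2
SNF(R) diag = [4] → torsion [4]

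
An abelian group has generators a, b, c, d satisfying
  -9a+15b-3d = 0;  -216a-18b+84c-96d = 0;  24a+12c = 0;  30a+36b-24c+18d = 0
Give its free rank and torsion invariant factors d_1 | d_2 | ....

rank_ℚ(R)=4; free=4−4=0
SNF(R) diag = [3, 6, 12, 24] → torsion [3, 6, 12, 24]

Answer: M ≅ ℤ/3 ⊕ ℤ/6 ⊕ ℤ/12 ⊕ ℤ/24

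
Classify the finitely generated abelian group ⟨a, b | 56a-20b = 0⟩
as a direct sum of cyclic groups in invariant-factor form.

Answer: M ≅ ℤ^1 ⊕ ℤ/4

Derivation:
rank_ℚ(R)=1; free=2−1=1
SNF(R) diag = [4] → torsion [4]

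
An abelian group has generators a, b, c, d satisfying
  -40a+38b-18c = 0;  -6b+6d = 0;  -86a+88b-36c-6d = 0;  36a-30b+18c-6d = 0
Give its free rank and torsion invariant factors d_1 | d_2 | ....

Answer: M ≅ ℤ/2 ⊕ ℤ/6 ⊕ ℤ/6 ⊕ ℤ/18

Derivation:
rank_ℚ(R)=4; free=4−4=0
SNF(R) diag = [2, 6, 6, 18] → torsion [2, 6, 6, 18]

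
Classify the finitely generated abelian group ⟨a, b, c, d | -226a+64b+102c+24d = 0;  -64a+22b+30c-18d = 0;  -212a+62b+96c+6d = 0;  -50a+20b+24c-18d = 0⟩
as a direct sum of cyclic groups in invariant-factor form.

Answer: M ≅ ℤ/2 ⊕ ℤ/6 ⊕ ℤ/18 ⊕ ℤ/18

Derivation:
rank_ℚ(R)=4; free=4−4=0
SNF(R) diag = [2, 6, 18, 18] → torsion [2, 6, 18, 18]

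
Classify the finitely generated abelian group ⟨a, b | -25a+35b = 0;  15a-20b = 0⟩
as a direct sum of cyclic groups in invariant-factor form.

rank_ℚ(R)=2; free=2−2=0
SNF(R) diag = [5, 5] → torsion [5, 5]

Answer: M ≅ ℤ/5 ⊕ ℤ/5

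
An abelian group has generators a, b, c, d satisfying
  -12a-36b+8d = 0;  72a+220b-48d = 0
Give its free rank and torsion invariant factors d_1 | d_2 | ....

rank_ℚ(R)=2; free=4−2=2
SNF(R) diag = [4, 4] → torsion [4, 4]

Answer: M ≅ ℤ^2 ⊕ ℤ/4 ⊕ ℤ/4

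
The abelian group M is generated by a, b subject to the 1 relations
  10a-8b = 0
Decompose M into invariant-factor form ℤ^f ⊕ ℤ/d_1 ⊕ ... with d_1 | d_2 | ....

rank_ℚ(R)=1; free=2−1=1
SNF(R) diag = [2] → torsion [2]

Answer: M ≅ ℤ^1 ⊕ ℤ/2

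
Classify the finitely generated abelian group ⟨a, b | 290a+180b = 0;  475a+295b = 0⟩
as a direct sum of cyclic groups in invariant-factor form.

rank_ℚ(R)=2; free=2−2=0
SNF(R) diag = [5, 10] → torsion [5, 10]

Answer: M ≅ ℤ/5 ⊕ ℤ/10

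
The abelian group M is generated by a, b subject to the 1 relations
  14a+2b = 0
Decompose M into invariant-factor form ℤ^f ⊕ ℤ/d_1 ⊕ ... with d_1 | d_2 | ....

Answer: M ≅ ℤ^1 ⊕ ℤ/2

Derivation:
rank_ℚ(R)=1; free=2−1=1
SNF(R) diag = [2] → torsion [2]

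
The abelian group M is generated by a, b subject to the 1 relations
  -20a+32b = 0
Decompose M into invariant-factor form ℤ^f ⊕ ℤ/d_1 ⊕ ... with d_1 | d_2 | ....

rank_ℚ(R)=1; free=2−1=1
SNF(R) diag = [4] → torsion [4]

Answer: M ≅ ℤ^1 ⊕ ℤ/4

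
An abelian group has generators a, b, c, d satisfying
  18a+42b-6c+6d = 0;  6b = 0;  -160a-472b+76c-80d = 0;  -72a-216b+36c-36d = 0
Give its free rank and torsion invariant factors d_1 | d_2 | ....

Answer: M ≅ ℤ/2 ⊕ ℤ/6 ⊕ ℤ/12 ⊕ ℤ/36

Derivation:
rank_ℚ(R)=4; free=4−4=0
SNF(R) diag = [2, 6, 12, 36] → torsion [2, 6, 12, 36]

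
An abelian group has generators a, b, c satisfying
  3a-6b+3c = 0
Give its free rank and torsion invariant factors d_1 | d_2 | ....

rank_ℚ(R)=1; free=3−1=2
SNF(R) diag = [3] → torsion [3]

Answer: M ≅ ℤ^2 ⊕ ℤ/3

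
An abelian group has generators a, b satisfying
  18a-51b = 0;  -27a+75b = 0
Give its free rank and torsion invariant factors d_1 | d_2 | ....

Answer: M ≅ ℤ/3 ⊕ ℤ/9

Derivation:
rank_ℚ(R)=2; free=2−2=0
SNF(R) diag = [3, 9] → torsion [3, 9]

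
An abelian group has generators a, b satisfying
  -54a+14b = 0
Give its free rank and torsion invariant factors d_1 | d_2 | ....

Answer: M ≅ ℤ^1 ⊕ ℤ/2

Derivation:
rank_ℚ(R)=1; free=2−1=1
SNF(R) diag = [2] → torsion [2]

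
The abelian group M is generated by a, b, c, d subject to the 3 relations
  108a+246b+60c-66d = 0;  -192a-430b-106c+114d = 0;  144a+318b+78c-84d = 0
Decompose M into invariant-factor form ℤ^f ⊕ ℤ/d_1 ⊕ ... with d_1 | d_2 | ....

rank_ℚ(R)=3; free=4−3=1
SNF(R) diag = [2, 6, 18] → torsion [2, 6, 18]

Answer: M ≅ ℤ^1 ⊕ ℤ/2 ⊕ ℤ/6 ⊕ ℤ/18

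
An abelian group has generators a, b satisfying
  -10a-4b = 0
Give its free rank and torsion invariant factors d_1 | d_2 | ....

Answer: M ≅ ℤ^1 ⊕ ℤ/2

Derivation:
rank_ℚ(R)=1; free=2−1=1
SNF(R) diag = [2] → torsion [2]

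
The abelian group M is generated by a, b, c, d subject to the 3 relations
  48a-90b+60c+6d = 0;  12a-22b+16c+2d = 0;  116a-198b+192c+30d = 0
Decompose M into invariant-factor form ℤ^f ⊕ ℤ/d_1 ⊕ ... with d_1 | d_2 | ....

rank_ℚ(R)=3; free=4−3=1
SNF(R) diag = [2, 4, 12] → torsion [2, 4, 12]

Answer: M ≅ ℤ^1 ⊕ ℤ/2 ⊕ ℤ/4 ⊕ ℤ/12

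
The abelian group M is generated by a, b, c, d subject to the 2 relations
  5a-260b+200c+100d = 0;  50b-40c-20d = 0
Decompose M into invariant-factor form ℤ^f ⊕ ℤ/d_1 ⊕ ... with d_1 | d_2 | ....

Answer: M ≅ ℤ^2 ⊕ ℤ/5 ⊕ ℤ/10

Derivation:
rank_ℚ(R)=2; free=4−2=2
SNF(R) diag = [5, 10] → torsion [5, 10]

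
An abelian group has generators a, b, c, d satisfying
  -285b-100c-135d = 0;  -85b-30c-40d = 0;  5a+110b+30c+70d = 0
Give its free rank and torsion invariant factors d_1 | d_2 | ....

rank_ℚ(R)=3; free=4−3=1
SNF(R) diag = [5, 5, 5] → torsion [5, 5, 5]

Answer: M ≅ ℤ^1 ⊕ ℤ/5 ⊕ ℤ/5 ⊕ ℤ/5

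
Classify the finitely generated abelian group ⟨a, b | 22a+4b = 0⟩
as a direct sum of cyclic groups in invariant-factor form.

Answer: M ≅ ℤ^1 ⊕ ℤ/2

Derivation:
rank_ℚ(R)=1; free=2−1=1
SNF(R) diag = [2] → torsion [2]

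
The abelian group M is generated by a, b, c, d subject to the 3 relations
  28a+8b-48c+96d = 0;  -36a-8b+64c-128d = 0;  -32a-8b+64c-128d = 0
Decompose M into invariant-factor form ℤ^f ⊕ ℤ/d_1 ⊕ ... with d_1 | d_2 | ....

rank_ℚ(R)=3; free=4−3=1
SNF(R) diag = [4, 8, 16] → torsion [4, 8, 16]

Answer: M ≅ ℤ^1 ⊕ ℤ/4 ⊕ ℤ/8 ⊕ ℤ/16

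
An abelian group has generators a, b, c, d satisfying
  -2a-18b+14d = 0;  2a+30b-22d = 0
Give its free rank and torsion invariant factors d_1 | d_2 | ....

rank_ℚ(R)=2; free=4−2=2
SNF(R) diag = [2, 4] → torsion [2, 4]

Answer: M ≅ ℤ^2 ⊕ ℤ/2 ⊕ ℤ/4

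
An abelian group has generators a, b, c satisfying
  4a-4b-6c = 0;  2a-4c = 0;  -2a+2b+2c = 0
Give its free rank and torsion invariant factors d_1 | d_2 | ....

Answer: M ≅ ℤ/2 ⊕ ℤ/2 ⊕ ℤ/2

Derivation:
rank_ℚ(R)=3; free=3−3=0
SNF(R) diag = [2, 2, 2] → torsion [2, 2, 2]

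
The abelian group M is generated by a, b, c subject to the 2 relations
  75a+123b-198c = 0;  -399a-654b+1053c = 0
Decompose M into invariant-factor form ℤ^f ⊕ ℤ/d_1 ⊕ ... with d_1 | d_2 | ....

rank_ℚ(R)=2; free=3−2=1
SNF(R) diag = [3, 9] → torsion [3, 9]

Answer: M ≅ ℤ^1 ⊕ ℤ/3 ⊕ ℤ/9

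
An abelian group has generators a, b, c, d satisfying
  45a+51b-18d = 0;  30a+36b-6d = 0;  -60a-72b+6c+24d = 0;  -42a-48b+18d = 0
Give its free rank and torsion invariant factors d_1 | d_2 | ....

rank_ℚ(R)=4; free=4−4=0
SNF(R) diag = [3, 6, 6, 12] → torsion [3, 6, 6, 12]

Answer: M ≅ ℤ/3 ⊕ ℤ/6 ⊕ ℤ/6 ⊕ ℤ/12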